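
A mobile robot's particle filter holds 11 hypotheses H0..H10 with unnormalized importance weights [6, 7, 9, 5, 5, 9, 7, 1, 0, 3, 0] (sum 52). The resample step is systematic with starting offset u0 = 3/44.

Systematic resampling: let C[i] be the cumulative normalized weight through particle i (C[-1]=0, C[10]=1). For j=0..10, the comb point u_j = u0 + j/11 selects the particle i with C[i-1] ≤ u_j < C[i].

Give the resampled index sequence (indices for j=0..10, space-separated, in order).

0 1 2 2 3 4 4 5 6 6 9

C = [3/26, 1/4, 11/26, 27/52, 8/13, 41/52, 12/13, 49/52, 49/52, 1, 1]
j=0: u_0=3/44 ∈ [0, 3/26) → index 0
j=1: u_1=7/44 ∈ [3/26, 1/4) → index 1
j=2: u_2=1/4 ∈ [1/4, 11/26) → index 2
j=3: u_3=15/44 ∈ [1/4, 11/26) → index 2
j=4: u_4=19/44 ∈ [11/26, 27/52) → index 3
j=5: u_5=23/44 ∈ [27/52, 8/13) → index 4
j=6: u_6=27/44 ∈ [27/52, 8/13) → index 4
j=7: u_7=31/44 ∈ [8/13, 41/52) → index 5
j=8: u_8=35/44 ∈ [41/52, 12/13) → index 6
j=9: u_9=39/44 ∈ [41/52, 12/13) → index 6
j=10: u_10=43/44 ∈ [49/52, 1) → index 9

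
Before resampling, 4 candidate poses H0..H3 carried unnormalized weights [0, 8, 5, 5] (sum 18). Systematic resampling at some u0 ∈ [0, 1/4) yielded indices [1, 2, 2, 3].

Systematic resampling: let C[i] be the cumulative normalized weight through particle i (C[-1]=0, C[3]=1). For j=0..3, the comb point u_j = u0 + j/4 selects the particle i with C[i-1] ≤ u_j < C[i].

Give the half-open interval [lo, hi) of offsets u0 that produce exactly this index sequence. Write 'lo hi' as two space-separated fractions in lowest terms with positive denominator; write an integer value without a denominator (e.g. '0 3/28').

C = [0, 4/9, 13/18, 1]
j=0 picked index 1: u0 ∈ [0, 4/9)
j=1 picked index 2: u0 ∈ [7/36, 17/36)
j=2 picked index 2: u0 ∈ [-1/18, 2/9)
j=3 picked index 3: u0 ∈ [-1/36, 1/4)
intersection: [7/36, 2/9)

7/36 2/9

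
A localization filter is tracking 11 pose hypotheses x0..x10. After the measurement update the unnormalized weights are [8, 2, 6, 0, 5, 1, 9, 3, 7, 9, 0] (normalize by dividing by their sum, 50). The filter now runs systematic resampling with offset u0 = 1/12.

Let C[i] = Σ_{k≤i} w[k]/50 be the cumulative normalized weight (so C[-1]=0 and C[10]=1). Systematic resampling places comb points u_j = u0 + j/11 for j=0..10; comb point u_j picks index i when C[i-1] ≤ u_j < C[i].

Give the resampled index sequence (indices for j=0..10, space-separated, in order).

C = [4/25, 1/5, 8/25, 8/25, 21/50, 11/25, 31/50, 17/25, 41/50, 1, 1]
j=0: u_0=1/12 ∈ [0, 4/25) → index 0
j=1: u_1=23/132 ∈ [4/25, 1/5) → index 1
j=2: u_2=35/132 ∈ [1/5, 8/25) → index 2
j=3: u_3=47/132 ∈ [8/25, 21/50) → index 4
j=4: u_4=59/132 ∈ [11/25, 31/50) → index 6
j=5: u_5=71/132 ∈ [11/25, 31/50) → index 6
j=6: u_6=83/132 ∈ [31/50, 17/25) → index 7
j=7: u_7=95/132 ∈ [17/25, 41/50) → index 8
j=8: u_8=107/132 ∈ [17/25, 41/50) → index 8
j=9: u_9=119/132 ∈ [41/50, 1) → index 9
j=10: u_10=131/132 ∈ [41/50, 1) → index 9

0 1 2 4 6 6 7 8 8 9 9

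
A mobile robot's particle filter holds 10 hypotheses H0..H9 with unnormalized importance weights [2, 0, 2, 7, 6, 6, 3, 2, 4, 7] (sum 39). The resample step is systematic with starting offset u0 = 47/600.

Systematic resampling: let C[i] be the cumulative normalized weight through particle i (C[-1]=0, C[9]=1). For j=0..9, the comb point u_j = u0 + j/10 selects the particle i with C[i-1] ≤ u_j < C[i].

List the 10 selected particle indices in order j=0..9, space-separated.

2 3 3 4 5 5 7 8 9 9

C = [2/39, 2/39, 4/39, 11/39, 17/39, 23/39, 2/3, 28/39, 32/39, 1]
j=0: u_0=47/600 ∈ [2/39, 4/39) → index 2
j=1: u_1=107/600 ∈ [4/39, 11/39) → index 3
j=2: u_2=167/600 ∈ [4/39, 11/39) → index 3
j=3: u_3=227/600 ∈ [11/39, 17/39) → index 4
j=4: u_4=287/600 ∈ [17/39, 23/39) → index 5
j=5: u_5=347/600 ∈ [17/39, 23/39) → index 5
j=6: u_6=407/600 ∈ [2/3, 28/39) → index 7
j=7: u_7=467/600 ∈ [28/39, 32/39) → index 8
j=8: u_8=527/600 ∈ [32/39, 1) → index 9
j=9: u_9=587/600 ∈ [32/39, 1) → index 9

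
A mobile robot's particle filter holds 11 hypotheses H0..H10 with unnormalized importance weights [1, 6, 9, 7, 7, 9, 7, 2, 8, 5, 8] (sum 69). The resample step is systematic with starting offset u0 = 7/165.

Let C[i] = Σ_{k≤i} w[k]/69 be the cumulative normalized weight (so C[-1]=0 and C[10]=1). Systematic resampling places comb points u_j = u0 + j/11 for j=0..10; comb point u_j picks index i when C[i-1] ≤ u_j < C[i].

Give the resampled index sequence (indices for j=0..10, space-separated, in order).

1 2 2 3 4 5 6 7 8 9 10

C = [1/69, 7/69, 16/69, 1/3, 10/23, 13/23, 2/3, 16/23, 56/69, 61/69, 1]
j=0: u_0=7/165 ∈ [1/69, 7/69) → index 1
j=1: u_1=2/15 ∈ [7/69, 16/69) → index 2
j=2: u_2=37/165 ∈ [7/69, 16/69) → index 2
j=3: u_3=52/165 ∈ [16/69, 1/3) → index 3
j=4: u_4=67/165 ∈ [1/3, 10/23) → index 4
j=5: u_5=82/165 ∈ [10/23, 13/23) → index 5
j=6: u_6=97/165 ∈ [13/23, 2/3) → index 6
j=7: u_7=112/165 ∈ [2/3, 16/23) → index 7
j=8: u_8=127/165 ∈ [16/23, 56/69) → index 8
j=9: u_9=142/165 ∈ [56/69, 61/69) → index 9
j=10: u_10=157/165 ∈ [61/69, 1) → index 10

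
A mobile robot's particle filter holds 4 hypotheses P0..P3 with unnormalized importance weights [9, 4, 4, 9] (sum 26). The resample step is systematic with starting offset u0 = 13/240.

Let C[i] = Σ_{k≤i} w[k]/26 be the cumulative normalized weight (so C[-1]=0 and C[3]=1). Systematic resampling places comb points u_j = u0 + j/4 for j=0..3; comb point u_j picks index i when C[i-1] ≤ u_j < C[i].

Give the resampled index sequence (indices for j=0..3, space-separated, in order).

C = [9/26, 1/2, 17/26, 1]
j=0: u_0=13/240 ∈ [0, 9/26) → index 0
j=1: u_1=73/240 ∈ [0, 9/26) → index 0
j=2: u_2=133/240 ∈ [1/2, 17/26) → index 2
j=3: u_3=193/240 ∈ [17/26, 1) → index 3

0 0 2 3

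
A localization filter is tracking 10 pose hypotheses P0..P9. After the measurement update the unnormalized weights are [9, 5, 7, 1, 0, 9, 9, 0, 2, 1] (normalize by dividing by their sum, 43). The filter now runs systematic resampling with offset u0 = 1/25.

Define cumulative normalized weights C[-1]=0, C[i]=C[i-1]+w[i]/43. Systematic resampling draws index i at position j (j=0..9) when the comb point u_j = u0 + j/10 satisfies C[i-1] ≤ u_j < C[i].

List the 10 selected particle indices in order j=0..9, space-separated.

0 0 1 2 2 5 5 6 6 8

C = [9/43, 14/43, 21/43, 22/43, 22/43, 31/43, 40/43, 40/43, 42/43, 1]
j=0: u_0=1/25 ∈ [0, 9/43) → index 0
j=1: u_1=7/50 ∈ [0, 9/43) → index 0
j=2: u_2=6/25 ∈ [9/43, 14/43) → index 1
j=3: u_3=17/50 ∈ [14/43, 21/43) → index 2
j=4: u_4=11/25 ∈ [14/43, 21/43) → index 2
j=5: u_5=27/50 ∈ [22/43, 31/43) → index 5
j=6: u_6=16/25 ∈ [22/43, 31/43) → index 5
j=7: u_7=37/50 ∈ [31/43, 40/43) → index 6
j=8: u_8=21/25 ∈ [31/43, 40/43) → index 6
j=9: u_9=47/50 ∈ [40/43, 42/43) → index 8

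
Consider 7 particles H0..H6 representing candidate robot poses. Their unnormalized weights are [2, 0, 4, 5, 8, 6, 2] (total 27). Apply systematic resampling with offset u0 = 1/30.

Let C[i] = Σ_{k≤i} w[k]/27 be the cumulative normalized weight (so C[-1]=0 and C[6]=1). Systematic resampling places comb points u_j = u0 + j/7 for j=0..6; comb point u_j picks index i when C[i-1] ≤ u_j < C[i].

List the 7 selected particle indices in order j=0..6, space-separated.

0 2 3 4 4 5 5

C = [2/27, 2/27, 2/9, 11/27, 19/27, 25/27, 1]
j=0: u_0=1/30 ∈ [0, 2/27) → index 0
j=1: u_1=37/210 ∈ [2/27, 2/9) → index 2
j=2: u_2=67/210 ∈ [2/9, 11/27) → index 3
j=3: u_3=97/210 ∈ [11/27, 19/27) → index 4
j=4: u_4=127/210 ∈ [11/27, 19/27) → index 4
j=5: u_5=157/210 ∈ [19/27, 25/27) → index 5
j=6: u_6=187/210 ∈ [19/27, 25/27) → index 5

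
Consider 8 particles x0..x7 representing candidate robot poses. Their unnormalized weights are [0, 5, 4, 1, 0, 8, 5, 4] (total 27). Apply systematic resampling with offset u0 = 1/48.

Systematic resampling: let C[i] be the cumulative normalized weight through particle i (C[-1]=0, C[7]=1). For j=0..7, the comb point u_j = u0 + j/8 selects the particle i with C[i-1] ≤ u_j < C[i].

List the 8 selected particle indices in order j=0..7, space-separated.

C = [0, 5/27, 1/3, 10/27, 10/27, 2/3, 23/27, 1]
j=0: u_0=1/48 ∈ [0, 5/27) → index 1
j=1: u_1=7/48 ∈ [0, 5/27) → index 1
j=2: u_2=13/48 ∈ [5/27, 1/3) → index 2
j=3: u_3=19/48 ∈ [10/27, 2/3) → index 5
j=4: u_4=25/48 ∈ [10/27, 2/3) → index 5
j=5: u_5=31/48 ∈ [10/27, 2/3) → index 5
j=6: u_6=37/48 ∈ [2/3, 23/27) → index 6
j=7: u_7=43/48 ∈ [23/27, 1) → index 7

1 1 2 5 5 5 6 7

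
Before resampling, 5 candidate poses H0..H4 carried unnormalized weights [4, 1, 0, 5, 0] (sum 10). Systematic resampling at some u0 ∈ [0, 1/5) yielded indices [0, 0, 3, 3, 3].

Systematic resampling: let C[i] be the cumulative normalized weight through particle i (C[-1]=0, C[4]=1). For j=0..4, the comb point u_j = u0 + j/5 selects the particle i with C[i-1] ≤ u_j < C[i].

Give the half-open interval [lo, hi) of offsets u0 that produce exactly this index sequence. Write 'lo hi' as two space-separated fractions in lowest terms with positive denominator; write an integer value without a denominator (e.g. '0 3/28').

C = [2/5, 1/2, 1/2, 1, 1]
j=0 picked index 0: u0 ∈ [0, 2/5)
j=1 picked index 0: u0 ∈ [-1/5, 1/5)
j=2 picked index 3: u0 ∈ [1/10, 3/5)
j=3 picked index 3: u0 ∈ [-1/10, 2/5)
j=4 picked index 3: u0 ∈ [-3/10, 1/5)
intersection: [1/10, 1/5)

1/10 1/5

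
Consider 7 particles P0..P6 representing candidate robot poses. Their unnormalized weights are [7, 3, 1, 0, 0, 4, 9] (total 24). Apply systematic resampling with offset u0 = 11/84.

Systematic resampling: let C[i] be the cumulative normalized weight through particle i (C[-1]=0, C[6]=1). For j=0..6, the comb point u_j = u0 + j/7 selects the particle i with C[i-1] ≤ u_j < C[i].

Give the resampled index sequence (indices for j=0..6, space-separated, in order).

C = [7/24, 5/12, 11/24, 11/24, 11/24, 5/8, 1]
j=0: u_0=11/84 ∈ [0, 7/24) → index 0
j=1: u_1=23/84 ∈ [0, 7/24) → index 0
j=2: u_2=5/12 ∈ [5/12, 11/24) → index 2
j=3: u_3=47/84 ∈ [11/24, 5/8) → index 5
j=4: u_4=59/84 ∈ [5/8, 1) → index 6
j=5: u_5=71/84 ∈ [5/8, 1) → index 6
j=6: u_6=83/84 ∈ [5/8, 1) → index 6

0 0 2 5 6 6 6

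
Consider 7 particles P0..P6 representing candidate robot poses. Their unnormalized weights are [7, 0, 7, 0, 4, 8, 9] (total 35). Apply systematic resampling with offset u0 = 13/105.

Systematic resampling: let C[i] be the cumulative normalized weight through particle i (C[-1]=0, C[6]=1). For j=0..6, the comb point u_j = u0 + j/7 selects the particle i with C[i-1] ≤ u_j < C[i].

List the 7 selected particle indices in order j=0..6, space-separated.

C = [1/5, 1/5, 2/5, 2/5, 18/35, 26/35, 1]
j=0: u_0=13/105 ∈ [0, 1/5) → index 0
j=1: u_1=4/15 ∈ [1/5, 2/5) → index 2
j=2: u_2=43/105 ∈ [2/5, 18/35) → index 4
j=3: u_3=58/105 ∈ [18/35, 26/35) → index 5
j=4: u_4=73/105 ∈ [18/35, 26/35) → index 5
j=5: u_5=88/105 ∈ [26/35, 1) → index 6
j=6: u_6=103/105 ∈ [26/35, 1) → index 6

0 2 4 5 5 6 6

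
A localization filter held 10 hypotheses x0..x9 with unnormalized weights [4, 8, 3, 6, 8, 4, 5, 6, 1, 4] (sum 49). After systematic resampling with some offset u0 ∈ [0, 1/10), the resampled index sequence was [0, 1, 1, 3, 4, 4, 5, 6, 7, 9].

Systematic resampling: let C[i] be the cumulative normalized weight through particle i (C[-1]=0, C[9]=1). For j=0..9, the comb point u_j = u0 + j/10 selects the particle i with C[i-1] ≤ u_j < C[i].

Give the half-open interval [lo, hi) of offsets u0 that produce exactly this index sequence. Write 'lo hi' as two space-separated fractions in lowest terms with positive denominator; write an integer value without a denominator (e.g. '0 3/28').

1/35 11/245

C = [4/49, 12/49, 15/49, 3/7, 29/49, 33/49, 38/49, 44/49, 45/49, 1]
j=0 picked index 0: u0 ∈ [0, 4/49)
j=1 picked index 1: u0 ∈ [-9/490, 71/490)
j=2 picked index 1: u0 ∈ [-29/245, 11/245)
j=3 picked index 3: u0 ∈ [3/490, 9/70)
j=4 picked index 4: u0 ∈ [1/35, 47/245)
j=5 picked index 4: u0 ∈ [-1/14, 9/98)
j=6 picked index 5: u0 ∈ [-2/245, 18/245)
j=7 picked index 6: u0 ∈ [-13/490, 37/490)
j=8 picked index 7: u0 ∈ [-6/245, 24/245)
j=9 picked index 9: u0 ∈ [9/490, 1/10)
intersection: [1/35, 11/245)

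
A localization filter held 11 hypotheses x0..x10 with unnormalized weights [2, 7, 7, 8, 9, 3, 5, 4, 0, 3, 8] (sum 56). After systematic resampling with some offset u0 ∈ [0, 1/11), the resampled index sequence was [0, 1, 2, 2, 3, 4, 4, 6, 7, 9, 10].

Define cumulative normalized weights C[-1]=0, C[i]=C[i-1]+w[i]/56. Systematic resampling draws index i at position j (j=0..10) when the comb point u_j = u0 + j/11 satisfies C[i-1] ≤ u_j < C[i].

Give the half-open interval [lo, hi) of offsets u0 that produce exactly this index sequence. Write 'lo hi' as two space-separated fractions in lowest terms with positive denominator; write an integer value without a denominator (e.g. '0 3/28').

1/154 1/77

C = [1/28, 9/56, 2/7, 3/7, 33/56, 9/14, 41/56, 45/56, 45/56, 6/7, 1]
j=0 picked index 0: u0 ∈ [0, 1/28)
j=1 picked index 1: u0 ∈ [-17/308, 43/616)
j=2 picked index 2: u0 ∈ [-13/616, 8/77)
j=3 picked index 2: u0 ∈ [-69/616, 1/77)
j=4 picked index 3: u0 ∈ [-6/77, 5/77)
j=5 picked index 4: u0 ∈ [-2/77, 83/616)
j=6 picked index 4: u0 ∈ [-9/77, 27/616)
j=7 picked index 6: u0 ∈ [1/154, 59/616)
j=8 picked index 7: u0 ∈ [3/616, 47/616)
j=9 picked index 9: u0 ∈ [-9/616, 3/77)
j=10 picked index 10: u0 ∈ [-4/77, 1/11)
intersection: [1/154, 1/77)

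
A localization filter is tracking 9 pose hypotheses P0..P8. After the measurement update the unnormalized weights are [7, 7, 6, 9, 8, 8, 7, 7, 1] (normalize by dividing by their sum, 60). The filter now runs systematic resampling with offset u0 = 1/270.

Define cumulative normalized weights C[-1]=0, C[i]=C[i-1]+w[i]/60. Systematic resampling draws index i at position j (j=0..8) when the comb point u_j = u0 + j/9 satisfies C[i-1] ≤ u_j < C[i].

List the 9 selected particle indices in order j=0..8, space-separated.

C = [7/60, 7/30, 1/3, 29/60, 37/60, 3/4, 13/15, 59/60, 1]
j=0: u_0=1/270 ∈ [0, 7/60) → index 0
j=1: u_1=31/270 ∈ [0, 7/60) → index 0
j=2: u_2=61/270 ∈ [7/60, 7/30) → index 1
j=3: u_3=91/270 ∈ [1/3, 29/60) → index 3
j=4: u_4=121/270 ∈ [1/3, 29/60) → index 3
j=5: u_5=151/270 ∈ [29/60, 37/60) → index 4
j=6: u_6=181/270 ∈ [37/60, 3/4) → index 5
j=7: u_7=211/270 ∈ [3/4, 13/15) → index 6
j=8: u_8=241/270 ∈ [13/15, 59/60) → index 7

0 0 1 3 3 4 5 6 7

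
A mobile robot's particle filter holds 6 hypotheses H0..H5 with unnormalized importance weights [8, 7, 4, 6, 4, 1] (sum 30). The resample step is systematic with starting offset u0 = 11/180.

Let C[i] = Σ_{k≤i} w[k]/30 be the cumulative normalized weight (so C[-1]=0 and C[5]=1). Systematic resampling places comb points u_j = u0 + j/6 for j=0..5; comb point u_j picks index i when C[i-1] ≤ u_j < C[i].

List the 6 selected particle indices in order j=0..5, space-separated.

C = [4/15, 1/2, 19/30, 5/6, 29/30, 1]
j=0: u_0=11/180 ∈ [0, 4/15) → index 0
j=1: u_1=41/180 ∈ [0, 4/15) → index 0
j=2: u_2=71/180 ∈ [4/15, 1/2) → index 1
j=3: u_3=101/180 ∈ [1/2, 19/30) → index 2
j=4: u_4=131/180 ∈ [19/30, 5/6) → index 3
j=5: u_5=161/180 ∈ [5/6, 29/30) → index 4

0 0 1 2 3 4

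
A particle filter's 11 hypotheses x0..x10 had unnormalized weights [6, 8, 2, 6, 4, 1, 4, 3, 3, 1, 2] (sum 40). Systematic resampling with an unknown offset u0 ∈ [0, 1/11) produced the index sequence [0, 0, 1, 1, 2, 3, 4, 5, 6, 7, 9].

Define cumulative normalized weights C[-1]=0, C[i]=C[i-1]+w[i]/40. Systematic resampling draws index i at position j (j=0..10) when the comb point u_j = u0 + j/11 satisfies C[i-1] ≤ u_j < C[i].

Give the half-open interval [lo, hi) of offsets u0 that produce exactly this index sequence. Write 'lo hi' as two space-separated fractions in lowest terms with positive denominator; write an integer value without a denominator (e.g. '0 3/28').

7/440 7/220

C = [3/20, 7/20, 2/5, 11/20, 13/20, 27/40, 31/40, 17/20, 37/40, 19/20, 1]
j=0 picked index 0: u0 ∈ [0, 3/20)
j=1 picked index 0: u0 ∈ [-1/11, 13/220)
j=2 picked index 1: u0 ∈ [-7/220, 37/220)
j=3 picked index 1: u0 ∈ [-27/220, 17/220)
j=4 picked index 2: u0 ∈ [-3/220, 2/55)
j=5 picked index 3: u0 ∈ [-3/55, 21/220)
j=6 picked index 4: u0 ∈ [1/220, 23/220)
j=7 picked index 5: u0 ∈ [3/220, 17/440)
j=8 picked index 6: u0 ∈ [-23/440, 21/440)
j=9 picked index 7: u0 ∈ [-19/440, 7/220)
j=10 picked index 9: u0 ∈ [7/440, 9/220)
intersection: [7/440, 7/220)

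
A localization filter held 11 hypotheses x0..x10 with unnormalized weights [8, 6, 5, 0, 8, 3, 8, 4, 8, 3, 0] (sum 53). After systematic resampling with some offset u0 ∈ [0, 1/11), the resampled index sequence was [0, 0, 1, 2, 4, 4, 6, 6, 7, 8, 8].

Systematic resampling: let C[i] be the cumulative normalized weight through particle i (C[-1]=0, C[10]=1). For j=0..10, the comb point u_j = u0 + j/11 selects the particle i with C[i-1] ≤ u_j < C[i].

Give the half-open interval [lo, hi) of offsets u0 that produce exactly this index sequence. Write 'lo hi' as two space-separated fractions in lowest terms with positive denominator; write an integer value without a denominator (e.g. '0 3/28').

C = [8/53, 14/53, 19/53, 19/53, 27/53, 30/53, 38/53, 42/53, 50/53, 1, 1]
j=0 picked index 0: u0 ∈ [0, 8/53)
j=1 picked index 0: u0 ∈ [-1/11, 35/583)
j=2 picked index 1: u0 ∈ [-18/583, 48/583)
j=3 picked index 2: u0 ∈ [-5/583, 50/583)
j=4 picked index 4: u0 ∈ [-3/583, 85/583)
j=5 picked index 4: u0 ∈ [-56/583, 32/583)
j=6 picked index 6: u0 ∈ [12/583, 100/583)
j=7 picked index 6: u0 ∈ [-41/583, 47/583)
j=8 picked index 7: u0 ∈ [-6/583, 38/583)
j=9 picked index 8: u0 ∈ [-15/583, 73/583)
j=10 picked index 8: u0 ∈ [-68/583, 20/583)
intersection: [12/583, 20/583)

12/583 20/583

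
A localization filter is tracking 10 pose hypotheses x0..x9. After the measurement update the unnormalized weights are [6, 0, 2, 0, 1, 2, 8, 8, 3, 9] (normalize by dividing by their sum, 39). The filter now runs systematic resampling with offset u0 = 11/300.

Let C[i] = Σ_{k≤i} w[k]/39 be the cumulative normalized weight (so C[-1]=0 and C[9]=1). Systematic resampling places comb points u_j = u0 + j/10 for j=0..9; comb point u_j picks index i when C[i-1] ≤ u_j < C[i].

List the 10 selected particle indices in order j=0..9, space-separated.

C = [2/13, 2/13, 8/39, 8/39, 3/13, 11/39, 19/39, 9/13, 10/13, 1]
j=0: u_0=11/300 ∈ [0, 2/13) → index 0
j=1: u_1=41/300 ∈ [0, 2/13) → index 0
j=2: u_2=71/300 ∈ [3/13, 11/39) → index 5
j=3: u_3=101/300 ∈ [11/39, 19/39) → index 6
j=4: u_4=131/300 ∈ [11/39, 19/39) → index 6
j=5: u_5=161/300 ∈ [19/39, 9/13) → index 7
j=6: u_6=191/300 ∈ [19/39, 9/13) → index 7
j=7: u_7=221/300 ∈ [9/13, 10/13) → index 8
j=8: u_8=251/300 ∈ [10/13, 1) → index 9
j=9: u_9=281/300 ∈ [10/13, 1) → index 9

0 0 5 6 6 7 7 8 9 9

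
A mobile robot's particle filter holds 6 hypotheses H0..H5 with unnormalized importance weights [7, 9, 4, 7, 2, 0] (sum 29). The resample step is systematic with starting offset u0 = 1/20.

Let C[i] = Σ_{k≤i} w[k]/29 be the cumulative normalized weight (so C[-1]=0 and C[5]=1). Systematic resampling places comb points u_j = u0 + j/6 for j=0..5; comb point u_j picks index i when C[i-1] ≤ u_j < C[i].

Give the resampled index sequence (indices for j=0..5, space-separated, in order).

0 0 1 1 3 3

C = [7/29, 16/29, 20/29, 27/29, 1, 1]
j=0: u_0=1/20 ∈ [0, 7/29) → index 0
j=1: u_1=13/60 ∈ [0, 7/29) → index 0
j=2: u_2=23/60 ∈ [7/29, 16/29) → index 1
j=3: u_3=11/20 ∈ [7/29, 16/29) → index 1
j=4: u_4=43/60 ∈ [20/29, 27/29) → index 3
j=5: u_5=53/60 ∈ [20/29, 27/29) → index 3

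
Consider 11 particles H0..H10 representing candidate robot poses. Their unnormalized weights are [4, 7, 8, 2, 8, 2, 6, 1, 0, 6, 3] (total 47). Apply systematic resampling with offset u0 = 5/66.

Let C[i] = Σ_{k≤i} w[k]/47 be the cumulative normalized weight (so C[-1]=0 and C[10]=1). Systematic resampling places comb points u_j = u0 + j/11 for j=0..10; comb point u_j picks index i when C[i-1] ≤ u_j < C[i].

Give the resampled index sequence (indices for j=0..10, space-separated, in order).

C = [4/47, 11/47, 19/47, 21/47, 29/47, 31/47, 37/47, 38/47, 38/47, 44/47, 1]
j=0: u_0=5/66 ∈ [0, 4/47) → index 0
j=1: u_1=1/6 ∈ [4/47, 11/47) → index 1
j=2: u_2=17/66 ∈ [11/47, 19/47) → index 2
j=3: u_3=23/66 ∈ [11/47, 19/47) → index 2
j=4: u_4=29/66 ∈ [19/47, 21/47) → index 3
j=5: u_5=35/66 ∈ [21/47, 29/47) → index 4
j=6: u_6=41/66 ∈ [29/47, 31/47) → index 5
j=7: u_7=47/66 ∈ [31/47, 37/47) → index 6
j=8: u_8=53/66 ∈ [37/47, 38/47) → index 7
j=9: u_9=59/66 ∈ [38/47, 44/47) → index 9
j=10: u_10=65/66 ∈ [44/47, 1) → index 10

0 1 2 2 3 4 5 6 7 9 10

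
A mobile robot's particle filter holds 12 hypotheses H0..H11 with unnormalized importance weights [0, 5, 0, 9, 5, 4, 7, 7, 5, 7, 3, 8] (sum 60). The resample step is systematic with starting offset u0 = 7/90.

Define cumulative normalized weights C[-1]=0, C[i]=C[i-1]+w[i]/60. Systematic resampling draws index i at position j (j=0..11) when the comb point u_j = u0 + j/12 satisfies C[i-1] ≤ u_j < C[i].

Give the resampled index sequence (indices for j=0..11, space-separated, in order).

C = [0, 1/12, 1/12, 7/30, 19/60, 23/60, 1/2, 37/60, 7/10, 49/60, 13/15, 1]
j=0: u_0=7/90 ∈ [0, 1/12) → index 1
j=1: u_1=29/180 ∈ [1/12, 7/30) → index 3
j=2: u_2=11/45 ∈ [7/30, 19/60) → index 4
j=3: u_3=59/180 ∈ [19/60, 23/60) → index 5
j=4: u_4=37/90 ∈ [23/60, 1/2) → index 6
j=5: u_5=89/180 ∈ [23/60, 1/2) → index 6
j=6: u_6=26/45 ∈ [1/2, 37/60) → index 7
j=7: u_7=119/180 ∈ [37/60, 7/10) → index 8
j=8: u_8=67/90 ∈ [7/10, 49/60) → index 9
j=9: u_9=149/180 ∈ [49/60, 13/15) → index 10
j=10: u_10=41/45 ∈ [13/15, 1) → index 11
j=11: u_11=179/180 ∈ [13/15, 1) → index 11

1 3 4 5 6 6 7 8 9 10 11 11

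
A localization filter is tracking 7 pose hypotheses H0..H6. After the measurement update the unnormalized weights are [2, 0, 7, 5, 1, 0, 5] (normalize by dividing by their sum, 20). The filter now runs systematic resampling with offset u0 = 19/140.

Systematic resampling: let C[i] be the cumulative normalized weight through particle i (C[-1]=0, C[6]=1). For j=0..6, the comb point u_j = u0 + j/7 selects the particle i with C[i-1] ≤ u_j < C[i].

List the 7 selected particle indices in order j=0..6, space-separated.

C = [1/10, 1/10, 9/20, 7/10, 3/4, 3/4, 1]
j=0: u_0=19/140 ∈ [1/10, 9/20) → index 2
j=1: u_1=39/140 ∈ [1/10, 9/20) → index 2
j=2: u_2=59/140 ∈ [1/10, 9/20) → index 2
j=3: u_3=79/140 ∈ [9/20, 7/10) → index 3
j=4: u_4=99/140 ∈ [7/10, 3/4) → index 4
j=5: u_5=17/20 ∈ [3/4, 1) → index 6
j=6: u_6=139/140 ∈ [3/4, 1) → index 6

2 2 2 3 4 6 6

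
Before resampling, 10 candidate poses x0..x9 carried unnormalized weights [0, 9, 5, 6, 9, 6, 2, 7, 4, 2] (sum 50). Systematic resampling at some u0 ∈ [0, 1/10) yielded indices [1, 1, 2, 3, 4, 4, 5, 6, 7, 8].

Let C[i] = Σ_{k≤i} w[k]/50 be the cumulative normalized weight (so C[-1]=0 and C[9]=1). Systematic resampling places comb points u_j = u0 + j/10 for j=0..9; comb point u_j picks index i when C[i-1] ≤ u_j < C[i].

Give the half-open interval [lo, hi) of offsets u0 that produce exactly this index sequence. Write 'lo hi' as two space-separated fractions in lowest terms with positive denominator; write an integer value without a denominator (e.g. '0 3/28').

C = [0, 9/50, 7/25, 2/5, 29/50, 7/10, 37/50, 22/25, 24/25, 1]
j=0 picked index 1: u0 ∈ [0, 9/50)
j=1 picked index 1: u0 ∈ [-1/10, 2/25)
j=2 picked index 2: u0 ∈ [-1/50, 2/25)
j=3 picked index 3: u0 ∈ [-1/50, 1/10)
j=4 picked index 4: u0 ∈ [0, 9/50)
j=5 picked index 4: u0 ∈ [-1/10, 2/25)
j=6 picked index 5: u0 ∈ [-1/50, 1/10)
j=7 picked index 6: u0 ∈ [0, 1/25)
j=8 picked index 7: u0 ∈ [-3/50, 2/25)
j=9 picked index 8: u0 ∈ [-1/50, 3/50)
intersection: [0, 1/25)

0 1/25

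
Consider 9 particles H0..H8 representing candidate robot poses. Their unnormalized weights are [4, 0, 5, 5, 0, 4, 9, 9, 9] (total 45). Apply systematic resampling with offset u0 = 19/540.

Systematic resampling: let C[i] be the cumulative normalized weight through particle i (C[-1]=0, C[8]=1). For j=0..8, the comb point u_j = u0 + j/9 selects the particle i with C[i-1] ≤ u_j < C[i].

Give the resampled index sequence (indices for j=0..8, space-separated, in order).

C = [4/45, 4/45, 1/5, 14/45, 14/45, 2/5, 3/5, 4/5, 1]
j=0: u_0=19/540 ∈ [0, 4/45) → index 0
j=1: u_1=79/540 ∈ [4/45, 1/5) → index 2
j=2: u_2=139/540 ∈ [1/5, 14/45) → index 3
j=3: u_3=199/540 ∈ [14/45, 2/5) → index 5
j=4: u_4=259/540 ∈ [2/5, 3/5) → index 6
j=5: u_5=319/540 ∈ [2/5, 3/5) → index 6
j=6: u_6=379/540 ∈ [3/5, 4/5) → index 7
j=7: u_7=439/540 ∈ [4/5, 1) → index 8
j=8: u_8=499/540 ∈ [4/5, 1) → index 8

0 2 3 5 6 6 7 8 8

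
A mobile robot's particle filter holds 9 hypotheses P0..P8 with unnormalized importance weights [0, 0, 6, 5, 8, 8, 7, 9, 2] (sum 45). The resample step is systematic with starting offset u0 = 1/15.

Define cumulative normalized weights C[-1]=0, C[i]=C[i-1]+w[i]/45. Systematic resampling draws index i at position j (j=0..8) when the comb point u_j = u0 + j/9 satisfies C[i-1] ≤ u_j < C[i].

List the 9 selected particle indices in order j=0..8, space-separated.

2 3 4 4 5 6 6 7 8

C = [0, 0, 2/15, 11/45, 19/45, 3/5, 34/45, 43/45, 1]
j=0: u_0=1/15 ∈ [0, 2/15) → index 2
j=1: u_1=8/45 ∈ [2/15, 11/45) → index 3
j=2: u_2=13/45 ∈ [11/45, 19/45) → index 4
j=3: u_3=2/5 ∈ [11/45, 19/45) → index 4
j=4: u_4=23/45 ∈ [19/45, 3/5) → index 5
j=5: u_5=28/45 ∈ [3/5, 34/45) → index 6
j=6: u_6=11/15 ∈ [3/5, 34/45) → index 6
j=7: u_7=38/45 ∈ [34/45, 43/45) → index 7
j=8: u_8=43/45 ∈ [43/45, 1) → index 8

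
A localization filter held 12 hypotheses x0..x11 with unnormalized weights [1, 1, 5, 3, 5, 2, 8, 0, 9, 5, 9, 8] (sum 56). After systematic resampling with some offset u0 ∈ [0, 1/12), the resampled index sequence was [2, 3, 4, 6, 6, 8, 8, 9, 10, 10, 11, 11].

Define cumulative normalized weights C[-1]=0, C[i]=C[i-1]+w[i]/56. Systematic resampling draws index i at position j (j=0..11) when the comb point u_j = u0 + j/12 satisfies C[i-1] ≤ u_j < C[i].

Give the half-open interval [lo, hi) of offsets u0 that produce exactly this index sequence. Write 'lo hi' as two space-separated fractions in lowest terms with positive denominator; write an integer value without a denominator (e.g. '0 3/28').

3/56 1/12

C = [1/56, 1/28, 1/8, 5/28, 15/56, 17/56, 25/56, 25/56, 17/28, 39/56, 6/7, 1]
j=0 picked index 2: u0 ∈ [1/28, 1/8)
j=1 picked index 3: u0 ∈ [1/24, 2/21)
j=2 picked index 4: u0 ∈ [1/84, 17/168)
j=3 picked index 6: u0 ∈ [3/56, 11/56)
j=4 picked index 6: u0 ∈ [-5/168, 19/168)
j=5 picked index 8: u0 ∈ [5/168, 4/21)
j=6 picked index 8: u0 ∈ [-3/56, 3/28)
j=7 picked index 9: u0 ∈ [1/42, 19/168)
j=8 picked index 10: u0 ∈ [5/168, 4/21)
j=9 picked index 10: u0 ∈ [-3/56, 3/28)
j=10 picked index 11: u0 ∈ [1/42, 1/6)
j=11 picked index 11: u0 ∈ [-5/84, 1/12)
intersection: [3/56, 1/12)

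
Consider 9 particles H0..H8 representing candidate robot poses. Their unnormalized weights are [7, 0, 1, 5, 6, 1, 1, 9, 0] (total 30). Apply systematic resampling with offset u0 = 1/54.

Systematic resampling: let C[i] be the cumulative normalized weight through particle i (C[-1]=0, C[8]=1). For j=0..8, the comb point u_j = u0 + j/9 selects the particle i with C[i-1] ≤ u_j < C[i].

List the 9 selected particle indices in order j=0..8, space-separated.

C = [7/30, 7/30, 4/15, 13/30, 19/30, 2/3, 7/10, 1, 1]
j=0: u_0=1/54 ∈ [0, 7/30) → index 0
j=1: u_1=7/54 ∈ [0, 7/30) → index 0
j=2: u_2=13/54 ∈ [7/30, 4/15) → index 2
j=3: u_3=19/54 ∈ [4/15, 13/30) → index 3
j=4: u_4=25/54 ∈ [13/30, 19/30) → index 4
j=5: u_5=31/54 ∈ [13/30, 19/30) → index 4
j=6: u_6=37/54 ∈ [2/3, 7/10) → index 6
j=7: u_7=43/54 ∈ [7/10, 1) → index 7
j=8: u_8=49/54 ∈ [7/10, 1) → index 7

0 0 2 3 4 4 6 7 7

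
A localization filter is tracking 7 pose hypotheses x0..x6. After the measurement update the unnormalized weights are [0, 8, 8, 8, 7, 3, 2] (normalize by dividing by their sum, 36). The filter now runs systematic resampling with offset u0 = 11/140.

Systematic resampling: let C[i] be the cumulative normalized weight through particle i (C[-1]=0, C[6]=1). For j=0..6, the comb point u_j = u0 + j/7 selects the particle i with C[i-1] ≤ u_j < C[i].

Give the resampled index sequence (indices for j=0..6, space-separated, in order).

C = [0, 2/9, 4/9, 2/3, 31/36, 17/18, 1]
j=0: u_0=11/140 ∈ [0, 2/9) → index 1
j=1: u_1=31/140 ∈ [0, 2/9) → index 1
j=2: u_2=51/140 ∈ [2/9, 4/9) → index 2
j=3: u_3=71/140 ∈ [4/9, 2/3) → index 3
j=4: u_4=13/20 ∈ [4/9, 2/3) → index 3
j=5: u_5=111/140 ∈ [2/3, 31/36) → index 4
j=6: u_6=131/140 ∈ [31/36, 17/18) → index 5

1 1 2 3 3 4 5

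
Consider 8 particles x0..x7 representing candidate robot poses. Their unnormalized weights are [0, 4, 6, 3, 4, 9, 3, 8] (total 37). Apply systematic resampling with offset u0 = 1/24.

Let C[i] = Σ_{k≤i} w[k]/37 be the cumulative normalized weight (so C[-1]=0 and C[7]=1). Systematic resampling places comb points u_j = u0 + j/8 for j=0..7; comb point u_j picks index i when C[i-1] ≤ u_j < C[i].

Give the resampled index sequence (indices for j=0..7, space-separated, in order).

C = [0, 4/37, 10/37, 13/37, 17/37, 26/37, 29/37, 1]
j=0: u_0=1/24 ∈ [0, 4/37) → index 1
j=1: u_1=1/6 ∈ [4/37, 10/37) → index 2
j=2: u_2=7/24 ∈ [10/37, 13/37) → index 3
j=3: u_3=5/12 ∈ [13/37, 17/37) → index 4
j=4: u_4=13/24 ∈ [17/37, 26/37) → index 5
j=5: u_5=2/3 ∈ [17/37, 26/37) → index 5
j=6: u_6=19/24 ∈ [29/37, 1) → index 7
j=7: u_7=11/12 ∈ [29/37, 1) → index 7

1 2 3 4 5 5 7 7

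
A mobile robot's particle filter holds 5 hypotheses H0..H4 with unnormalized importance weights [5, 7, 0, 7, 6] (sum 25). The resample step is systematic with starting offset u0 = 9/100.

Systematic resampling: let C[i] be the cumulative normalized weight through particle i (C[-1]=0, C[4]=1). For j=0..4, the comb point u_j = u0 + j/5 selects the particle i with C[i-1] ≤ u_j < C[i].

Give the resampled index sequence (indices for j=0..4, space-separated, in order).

0 1 3 3 4

C = [1/5, 12/25, 12/25, 19/25, 1]
j=0: u_0=9/100 ∈ [0, 1/5) → index 0
j=1: u_1=29/100 ∈ [1/5, 12/25) → index 1
j=2: u_2=49/100 ∈ [12/25, 19/25) → index 3
j=3: u_3=69/100 ∈ [12/25, 19/25) → index 3
j=4: u_4=89/100 ∈ [19/25, 1) → index 4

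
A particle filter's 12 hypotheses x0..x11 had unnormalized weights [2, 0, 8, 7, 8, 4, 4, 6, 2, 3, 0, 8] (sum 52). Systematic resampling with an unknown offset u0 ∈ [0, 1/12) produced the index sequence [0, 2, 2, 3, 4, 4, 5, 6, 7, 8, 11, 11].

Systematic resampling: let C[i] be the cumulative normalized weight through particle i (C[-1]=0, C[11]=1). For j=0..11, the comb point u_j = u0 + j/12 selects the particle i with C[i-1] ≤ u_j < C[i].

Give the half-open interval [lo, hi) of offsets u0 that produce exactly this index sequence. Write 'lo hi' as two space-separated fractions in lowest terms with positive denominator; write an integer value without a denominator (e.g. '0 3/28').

C = [1/26, 1/26, 5/26, 17/52, 25/52, 29/52, 33/52, 3/4, 41/52, 11/13, 11/13, 1]
j=0 picked index 0: u0 ∈ [0, 1/26)
j=1 picked index 2: u0 ∈ [-7/156, 17/156)
j=2 picked index 2: u0 ∈ [-5/39, 1/39)
j=3 picked index 3: u0 ∈ [-3/52, 1/13)
j=4 picked index 4: u0 ∈ [-1/156, 23/156)
j=5 picked index 4: u0 ∈ [-7/78, 5/78)
j=6 picked index 5: u0 ∈ [-1/52, 3/52)
j=7 picked index 6: u0 ∈ [-1/39, 2/39)
j=8 picked index 7: u0 ∈ [-5/156, 1/12)
j=9 picked index 8: u0 ∈ [0, 1/26)
j=10 picked index 11: u0 ∈ [1/78, 1/6)
j=11 picked index 11: u0 ∈ [-11/156, 1/12)
intersection: [1/78, 1/39)

1/78 1/39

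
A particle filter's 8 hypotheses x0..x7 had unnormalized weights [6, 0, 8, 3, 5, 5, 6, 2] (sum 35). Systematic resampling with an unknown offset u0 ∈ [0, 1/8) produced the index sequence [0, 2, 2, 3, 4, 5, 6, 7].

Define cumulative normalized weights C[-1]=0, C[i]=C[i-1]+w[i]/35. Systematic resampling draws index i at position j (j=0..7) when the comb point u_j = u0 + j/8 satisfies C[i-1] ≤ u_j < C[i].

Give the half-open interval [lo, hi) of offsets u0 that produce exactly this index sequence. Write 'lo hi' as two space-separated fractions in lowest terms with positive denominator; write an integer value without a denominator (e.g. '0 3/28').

19/280 31/280

C = [6/35, 6/35, 2/5, 17/35, 22/35, 27/35, 33/35, 1]
j=0 picked index 0: u0 ∈ [0, 6/35)
j=1 picked index 2: u0 ∈ [13/280, 11/40)
j=2 picked index 2: u0 ∈ [-11/140, 3/20)
j=3 picked index 3: u0 ∈ [1/40, 31/280)
j=4 picked index 4: u0 ∈ [-1/70, 9/70)
j=5 picked index 5: u0 ∈ [1/280, 41/280)
j=6 picked index 6: u0 ∈ [3/140, 27/140)
j=7 picked index 7: u0 ∈ [19/280, 1/8)
intersection: [19/280, 31/280)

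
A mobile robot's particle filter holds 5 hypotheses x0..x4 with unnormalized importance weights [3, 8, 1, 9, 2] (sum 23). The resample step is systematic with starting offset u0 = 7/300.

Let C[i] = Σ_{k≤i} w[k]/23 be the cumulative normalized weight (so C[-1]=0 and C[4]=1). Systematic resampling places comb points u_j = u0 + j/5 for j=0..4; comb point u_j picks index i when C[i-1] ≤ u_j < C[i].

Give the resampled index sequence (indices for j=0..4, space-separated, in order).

0 1 1 3 3

C = [3/23, 11/23, 12/23, 21/23, 1]
j=0: u_0=7/300 ∈ [0, 3/23) → index 0
j=1: u_1=67/300 ∈ [3/23, 11/23) → index 1
j=2: u_2=127/300 ∈ [3/23, 11/23) → index 1
j=3: u_3=187/300 ∈ [12/23, 21/23) → index 3
j=4: u_4=247/300 ∈ [12/23, 21/23) → index 3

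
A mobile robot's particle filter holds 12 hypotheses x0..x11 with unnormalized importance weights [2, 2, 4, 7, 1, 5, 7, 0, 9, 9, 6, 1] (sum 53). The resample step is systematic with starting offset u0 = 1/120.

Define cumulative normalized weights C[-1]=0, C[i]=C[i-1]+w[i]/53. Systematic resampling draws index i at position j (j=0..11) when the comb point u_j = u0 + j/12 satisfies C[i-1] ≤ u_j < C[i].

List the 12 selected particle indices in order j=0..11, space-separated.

C = [2/53, 4/53, 8/53, 15/53, 16/53, 21/53, 28/53, 28/53, 37/53, 46/53, 52/53, 1]
j=0: u_0=1/120 ∈ [0, 2/53) → index 0
j=1: u_1=11/120 ∈ [4/53, 8/53) → index 2
j=2: u_2=7/40 ∈ [8/53, 15/53) → index 3
j=3: u_3=31/120 ∈ [8/53, 15/53) → index 3
j=4: u_4=41/120 ∈ [16/53, 21/53) → index 5
j=5: u_5=17/40 ∈ [21/53, 28/53) → index 6
j=6: u_6=61/120 ∈ [21/53, 28/53) → index 6
j=7: u_7=71/120 ∈ [28/53, 37/53) → index 8
j=8: u_8=27/40 ∈ [28/53, 37/53) → index 8
j=9: u_9=91/120 ∈ [37/53, 46/53) → index 9
j=10: u_10=101/120 ∈ [37/53, 46/53) → index 9
j=11: u_11=37/40 ∈ [46/53, 52/53) → index 10

0 2 3 3 5 6 6 8 8 9 9 10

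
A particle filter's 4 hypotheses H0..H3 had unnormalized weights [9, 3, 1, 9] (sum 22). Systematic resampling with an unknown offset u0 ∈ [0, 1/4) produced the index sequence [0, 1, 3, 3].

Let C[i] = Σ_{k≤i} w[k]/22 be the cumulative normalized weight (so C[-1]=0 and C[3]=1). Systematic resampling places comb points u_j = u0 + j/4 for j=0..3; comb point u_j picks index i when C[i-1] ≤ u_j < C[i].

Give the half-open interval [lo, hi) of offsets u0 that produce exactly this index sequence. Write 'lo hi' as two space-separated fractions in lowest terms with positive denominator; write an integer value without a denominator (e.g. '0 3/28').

C = [9/22, 6/11, 13/22, 1]
j=0 picked index 0: u0 ∈ [0, 9/22)
j=1 picked index 1: u0 ∈ [7/44, 13/44)
j=2 picked index 3: u0 ∈ [1/11, 1/2)
j=3 picked index 3: u0 ∈ [-7/44, 1/4)
intersection: [7/44, 1/4)

7/44 1/4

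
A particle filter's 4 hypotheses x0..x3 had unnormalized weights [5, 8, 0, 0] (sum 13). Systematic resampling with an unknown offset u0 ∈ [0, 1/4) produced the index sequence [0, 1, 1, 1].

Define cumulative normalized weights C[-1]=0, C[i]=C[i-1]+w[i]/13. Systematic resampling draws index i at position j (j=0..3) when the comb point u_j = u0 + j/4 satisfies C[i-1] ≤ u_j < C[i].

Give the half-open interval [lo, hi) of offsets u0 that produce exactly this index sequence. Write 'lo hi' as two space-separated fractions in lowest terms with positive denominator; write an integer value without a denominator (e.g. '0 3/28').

7/52 1/4

C = [5/13, 1, 1, 1]
j=0 picked index 0: u0 ∈ [0, 5/13)
j=1 picked index 1: u0 ∈ [7/52, 3/4)
j=2 picked index 1: u0 ∈ [-3/26, 1/2)
j=3 picked index 1: u0 ∈ [-19/52, 1/4)
intersection: [7/52, 1/4)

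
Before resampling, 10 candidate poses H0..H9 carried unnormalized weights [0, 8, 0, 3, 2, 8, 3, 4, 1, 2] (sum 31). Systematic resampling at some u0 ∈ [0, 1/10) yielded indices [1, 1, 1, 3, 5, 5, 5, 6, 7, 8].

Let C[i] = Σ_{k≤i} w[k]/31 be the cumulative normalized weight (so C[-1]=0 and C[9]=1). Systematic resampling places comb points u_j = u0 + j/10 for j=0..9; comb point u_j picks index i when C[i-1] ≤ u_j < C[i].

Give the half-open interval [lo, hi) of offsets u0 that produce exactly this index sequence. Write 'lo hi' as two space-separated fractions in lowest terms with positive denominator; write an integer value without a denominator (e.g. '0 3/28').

C = [0, 8/31, 8/31, 11/31, 13/31, 21/31, 24/31, 28/31, 29/31, 1]
j=0 picked index 1: u0 ∈ [0, 8/31)
j=1 picked index 1: u0 ∈ [-1/10, 49/310)
j=2 picked index 1: u0 ∈ [-1/5, 9/155)
j=3 picked index 3: u0 ∈ [-13/310, 17/310)
j=4 picked index 5: u0 ∈ [3/155, 43/155)
j=5 picked index 5: u0 ∈ [-5/62, 11/62)
j=6 picked index 5: u0 ∈ [-28/155, 12/155)
j=7 picked index 6: u0 ∈ [-7/310, 23/310)
j=8 picked index 7: u0 ∈ [-4/155, 16/155)
j=9 picked index 8: u0 ∈ [1/310, 11/310)
intersection: [3/155, 11/310)

3/155 11/310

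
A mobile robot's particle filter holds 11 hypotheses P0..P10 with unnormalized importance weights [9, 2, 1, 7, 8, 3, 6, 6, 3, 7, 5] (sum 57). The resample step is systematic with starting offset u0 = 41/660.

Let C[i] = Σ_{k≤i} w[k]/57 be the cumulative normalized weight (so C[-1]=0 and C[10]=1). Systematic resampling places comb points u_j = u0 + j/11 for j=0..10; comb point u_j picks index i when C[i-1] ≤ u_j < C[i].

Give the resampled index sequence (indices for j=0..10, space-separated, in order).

0 0 3 4 4 5 6 7 8 9 10

C = [3/19, 11/57, 4/19, 1/3, 9/19, 10/19, 12/19, 14/19, 15/19, 52/57, 1]
j=0: u_0=41/660 ∈ [0, 3/19) → index 0
j=1: u_1=101/660 ∈ [0, 3/19) → index 0
j=2: u_2=161/660 ∈ [4/19, 1/3) → index 3
j=3: u_3=221/660 ∈ [1/3, 9/19) → index 4
j=4: u_4=281/660 ∈ [1/3, 9/19) → index 4
j=5: u_5=31/60 ∈ [9/19, 10/19) → index 5
j=6: u_6=401/660 ∈ [10/19, 12/19) → index 6
j=7: u_7=461/660 ∈ [12/19, 14/19) → index 7
j=8: u_8=521/660 ∈ [14/19, 15/19) → index 8
j=9: u_9=581/660 ∈ [15/19, 52/57) → index 9
j=10: u_10=641/660 ∈ [52/57, 1) → index 10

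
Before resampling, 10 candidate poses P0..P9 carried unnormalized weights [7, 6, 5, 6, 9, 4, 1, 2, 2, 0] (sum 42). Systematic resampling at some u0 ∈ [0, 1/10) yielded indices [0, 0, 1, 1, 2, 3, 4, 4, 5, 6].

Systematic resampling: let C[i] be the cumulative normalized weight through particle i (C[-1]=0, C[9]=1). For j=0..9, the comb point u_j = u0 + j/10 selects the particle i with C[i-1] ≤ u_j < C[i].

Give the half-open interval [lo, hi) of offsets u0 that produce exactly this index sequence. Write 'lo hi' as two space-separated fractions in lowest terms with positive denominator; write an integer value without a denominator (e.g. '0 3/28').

0 1/210

C = [1/6, 13/42, 3/7, 4/7, 11/14, 37/42, 19/21, 20/21, 1, 1]
j=0 picked index 0: u0 ∈ [0, 1/6)
j=1 picked index 0: u0 ∈ [-1/10, 1/15)
j=2 picked index 1: u0 ∈ [-1/30, 23/210)
j=3 picked index 1: u0 ∈ [-2/15, 1/105)
j=4 picked index 2: u0 ∈ [-19/210, 1/35)
j=5 picked index 3: u0 ∈ [-1/14, 1/14)
j=6 picked index 4: u0 ∈ [-1/35, 13/70)
j=7 picked index 4: u0 ∈ [-9/70, 3/35)
j=8 picked index 5: u0 ∈ [-1/70, 17/210)
j=9 picked index 6: u0 ∈ [-2/105, 1/210)
intersection: [0, 1/210)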